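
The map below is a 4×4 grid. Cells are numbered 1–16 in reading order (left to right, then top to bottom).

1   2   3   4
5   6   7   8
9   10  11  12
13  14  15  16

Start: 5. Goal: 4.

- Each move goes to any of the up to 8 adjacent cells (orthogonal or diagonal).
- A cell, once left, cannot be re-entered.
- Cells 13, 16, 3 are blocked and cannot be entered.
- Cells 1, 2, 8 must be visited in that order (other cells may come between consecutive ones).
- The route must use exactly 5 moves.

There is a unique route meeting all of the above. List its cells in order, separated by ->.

5 -> 1 -> 2 -> 7 -> 8 -> 4

The waypoints must appear in the order 1, 2, 8, with no cell reused.
Route from 5: up 1 to 1, right 1 to 2, down-right 1 to 7, right 1 to 8, up 1 to 4 — 5 moves in all.
Check: order respected (1 at step 1, 2 at step 2, 8 at step 4); 5 moves as required.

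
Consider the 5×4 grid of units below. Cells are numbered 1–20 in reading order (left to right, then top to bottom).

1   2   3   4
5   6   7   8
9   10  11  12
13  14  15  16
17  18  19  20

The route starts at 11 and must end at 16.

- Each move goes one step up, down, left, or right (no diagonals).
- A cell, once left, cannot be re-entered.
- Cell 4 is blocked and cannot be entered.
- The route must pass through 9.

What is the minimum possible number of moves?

6

Any route passes through 9 somewhere between 11 and 16. Summing Manhattan distances along the two legs (11 → 9 → 16) gives a lower bound of 2 + 4 = 6 moves.
A route of 6 moves achieves this: 11 → 10 → 9 → 13 → 14 → 15 → 16.
Since 6 matches the lower bound, it is optimal.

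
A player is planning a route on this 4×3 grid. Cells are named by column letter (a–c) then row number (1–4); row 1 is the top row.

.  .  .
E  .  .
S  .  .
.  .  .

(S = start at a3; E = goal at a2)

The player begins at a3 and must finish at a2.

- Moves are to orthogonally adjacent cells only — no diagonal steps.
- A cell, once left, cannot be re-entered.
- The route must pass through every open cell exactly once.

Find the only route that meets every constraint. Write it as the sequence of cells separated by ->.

Need to visit all 12 open cells exactly once, starting at a3 and ending at a2.
Cell a1 has only two open neighbours (a2 and b1), so the path must pass straight through it: one of those is the cell it's entered from and the other is where it exits.
Route from a3: down 1 to a4, right 2 to c4, up 1 to c3, left 1 to b3, up 1 to b2, right 1 to c2, up 1 to c1, left 2 to a1, down 1 to a2 — 11 moves in all.
Check: all 12 open cells covered.

a3 -> a4 -> b4 -> c4 -> c3 -> b3 -> b2 -> c2 -> c1 -> b1 -> a1 -> a2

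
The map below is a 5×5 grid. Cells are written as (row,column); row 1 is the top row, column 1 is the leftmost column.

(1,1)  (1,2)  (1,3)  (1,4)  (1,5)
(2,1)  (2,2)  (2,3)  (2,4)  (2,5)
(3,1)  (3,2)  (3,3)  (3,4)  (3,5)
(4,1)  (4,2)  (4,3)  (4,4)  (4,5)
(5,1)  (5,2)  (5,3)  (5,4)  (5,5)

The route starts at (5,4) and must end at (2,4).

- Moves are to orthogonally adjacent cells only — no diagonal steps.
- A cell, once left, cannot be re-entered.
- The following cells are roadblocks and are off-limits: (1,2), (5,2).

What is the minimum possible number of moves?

The Manhattan distance from (5,4) to (2,4) is |5−2| + |4−4| = 3, so at least 3 moves are needed.
A route of 3 moves achieves this: (5,4) → (4,4) → (3,4) → (2,4).
Since 3 matches the lower bound, it is optimal.

3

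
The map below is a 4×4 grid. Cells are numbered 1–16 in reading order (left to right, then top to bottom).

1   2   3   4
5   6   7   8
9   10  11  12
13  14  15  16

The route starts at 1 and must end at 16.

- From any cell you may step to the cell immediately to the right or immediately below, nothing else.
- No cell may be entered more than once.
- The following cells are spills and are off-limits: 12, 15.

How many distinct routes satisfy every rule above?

0

A right/down-only route from 1 to 16 makes exactly 3 down-moves and 3 right-moves in some order.
With no other constraints that would be C(6,3) = 20 routes.
Subtract routes through each blocked cell (inclusion–exclusion for overlaps): − through 12: 10 − through 15: 10 → 0.
No route satisfies every constraint, so the count is 0.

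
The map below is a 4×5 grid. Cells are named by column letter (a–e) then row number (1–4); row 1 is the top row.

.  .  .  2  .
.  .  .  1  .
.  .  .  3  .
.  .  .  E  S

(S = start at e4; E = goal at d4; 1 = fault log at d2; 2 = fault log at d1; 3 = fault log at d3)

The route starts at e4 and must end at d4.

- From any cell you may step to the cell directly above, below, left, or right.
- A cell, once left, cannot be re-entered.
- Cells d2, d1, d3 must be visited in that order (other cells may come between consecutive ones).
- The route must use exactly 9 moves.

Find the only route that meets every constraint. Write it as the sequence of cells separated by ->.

The waypoints must appear in the order d2, d1, d3, with no cell reused.
Route from e4: up 2 to e2, left 1 to d2, up 1 to d1, left 1 to c1, down 2 to c3, right 1 to d3, down 1 to d4 — 9 moves in all.
Check: order respected (1 at step 3, 2 at step 4, 3 at step 8); 9 moves as required.

e4 -> e3 -> e2 -> d2 -> d1 -> c1 -> c2 -> c3 -> d3 -> d4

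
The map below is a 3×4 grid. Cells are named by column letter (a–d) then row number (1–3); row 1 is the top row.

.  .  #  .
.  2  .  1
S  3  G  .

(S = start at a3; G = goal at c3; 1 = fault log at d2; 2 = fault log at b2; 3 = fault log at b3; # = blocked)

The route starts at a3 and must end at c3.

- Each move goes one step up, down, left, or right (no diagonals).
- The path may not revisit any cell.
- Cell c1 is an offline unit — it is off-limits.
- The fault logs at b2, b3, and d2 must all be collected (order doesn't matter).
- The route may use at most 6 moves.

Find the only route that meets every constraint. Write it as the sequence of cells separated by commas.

a3, b3, b2, c2, d2, d3, c3

Any route must reach b2, b3, and d2 and still end at c3 within 6 moves, so the order of the required stops is forced.
Route from a3: right 1 to b3, up 1 to b2, right 2 to d2, down 1 to d3, left 1 to c3 — 6 moves in all.
Check: all required cells visited; 6 ≤ 6 moves.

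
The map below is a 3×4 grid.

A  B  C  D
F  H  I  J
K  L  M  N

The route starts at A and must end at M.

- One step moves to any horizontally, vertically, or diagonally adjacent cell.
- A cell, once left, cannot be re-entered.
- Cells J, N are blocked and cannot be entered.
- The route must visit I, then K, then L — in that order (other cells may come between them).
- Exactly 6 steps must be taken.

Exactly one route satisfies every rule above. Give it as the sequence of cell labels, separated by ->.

The waypoints must appear in the order I, K, L, with no cell reused.
Route from A: right 1 to B, down-right 1 to I, left 1 to H, down-left 1 to K, right 2 to M — 6 moves in all.
Check: order respected (I at step 2, K at step 4, L at step 5); 6 moves as required.

A -> B -> I -> H -> K -> L -> M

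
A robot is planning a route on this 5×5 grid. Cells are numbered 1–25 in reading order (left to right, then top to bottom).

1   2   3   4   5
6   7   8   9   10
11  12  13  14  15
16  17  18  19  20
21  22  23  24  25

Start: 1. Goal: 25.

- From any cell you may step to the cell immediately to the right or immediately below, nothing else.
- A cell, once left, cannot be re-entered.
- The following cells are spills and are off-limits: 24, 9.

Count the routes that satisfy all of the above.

A right/down-only route from 1 to 25 makes exactly 4 down-moves and 4 right-moves in some order.
With no other constraints that would be C(8,4) = 70 routes.
Subtract routes through each blocked cell (inclusion–exclusion for overlaps): − through 9: 16 − through 24: 35 + through 9&24: 4 → 23.
That gives 23 routes.

23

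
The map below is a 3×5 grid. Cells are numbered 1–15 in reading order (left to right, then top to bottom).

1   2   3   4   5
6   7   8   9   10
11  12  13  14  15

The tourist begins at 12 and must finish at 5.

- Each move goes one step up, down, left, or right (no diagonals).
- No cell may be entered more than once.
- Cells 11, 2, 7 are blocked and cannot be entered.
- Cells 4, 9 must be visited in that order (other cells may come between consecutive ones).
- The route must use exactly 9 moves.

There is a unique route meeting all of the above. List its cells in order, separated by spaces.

12 13 8 3 4 9 14 15 10 5

The waypoints must appear in the order 4, 9, with no cell reused.
Route from 12: right 1 to 13, up 2 to 3, right 1 to 4, down 2 to 14, right 1 to 15, up 2 to 5 — 9 moves in all.
Check: order respected (4 at step 4, 9 at step 5); 9 moves as required.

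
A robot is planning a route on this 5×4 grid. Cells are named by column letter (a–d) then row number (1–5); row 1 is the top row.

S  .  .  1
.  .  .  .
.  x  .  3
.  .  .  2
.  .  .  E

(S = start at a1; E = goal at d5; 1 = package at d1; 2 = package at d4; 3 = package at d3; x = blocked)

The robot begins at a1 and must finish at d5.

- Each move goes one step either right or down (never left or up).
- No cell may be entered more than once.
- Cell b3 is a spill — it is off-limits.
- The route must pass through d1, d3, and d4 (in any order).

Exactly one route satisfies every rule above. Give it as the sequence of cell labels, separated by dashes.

Moves only go right or down, so the column and row indices never decrease.
Route from a1: right 3 to d1, down 4 to d5 — 7 moves in all.
Check: all required cells visited.

a1 - b1 - c1 - d1 - d2 - d3 - d4 - d5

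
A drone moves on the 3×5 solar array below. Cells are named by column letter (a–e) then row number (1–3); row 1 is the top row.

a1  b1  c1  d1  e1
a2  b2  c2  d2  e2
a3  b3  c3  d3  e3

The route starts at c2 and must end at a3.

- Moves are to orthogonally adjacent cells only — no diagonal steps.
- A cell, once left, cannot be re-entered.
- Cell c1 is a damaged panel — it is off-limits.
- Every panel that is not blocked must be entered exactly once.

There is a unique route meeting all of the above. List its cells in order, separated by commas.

c2, d2, d1, e1, e2, e3, d3, c3, b3, b2, b1, a1, a2, a3

Need to visit all 14 open cells exactly once, starting at c2 and ending at a3.
Route from c2: right to d2, up to d1, right to e1, 2× down (reaching e3), 3× left (reaching b3), 2× up (reaching b1), left to a1, 2× down (reaching a3) — 13 moves in all.
Check: all 14 open cells covered.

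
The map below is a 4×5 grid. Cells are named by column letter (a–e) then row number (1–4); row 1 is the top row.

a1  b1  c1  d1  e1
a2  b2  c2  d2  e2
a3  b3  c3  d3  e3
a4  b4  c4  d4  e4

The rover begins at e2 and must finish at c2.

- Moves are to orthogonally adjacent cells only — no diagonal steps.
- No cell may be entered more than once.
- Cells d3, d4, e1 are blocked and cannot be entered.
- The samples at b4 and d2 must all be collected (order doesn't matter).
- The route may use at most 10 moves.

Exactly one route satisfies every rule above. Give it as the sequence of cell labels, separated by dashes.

e2 - d2 - d1 - c1 - b1 - b2 - b3 - b4 - c4 - c3 - c2

Any route must reach b4 and d2 and still end at c2 within 10 moves, so the order of the required stops is forced.
Route from e2: left to d2, up to d1, 2× left (reaching b1), 3× down (reaching b4), right to c4, 2× up (reaching c2) — 10 moves in all.
Check: all required cells visited; 10 ≤ 10 moves.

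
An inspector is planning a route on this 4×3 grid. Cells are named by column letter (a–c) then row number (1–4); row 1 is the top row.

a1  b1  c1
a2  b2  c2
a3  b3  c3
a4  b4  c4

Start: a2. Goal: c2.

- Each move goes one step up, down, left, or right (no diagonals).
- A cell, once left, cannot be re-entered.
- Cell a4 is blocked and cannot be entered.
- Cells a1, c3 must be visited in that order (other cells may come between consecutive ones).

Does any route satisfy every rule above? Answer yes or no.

yes

One route that works: a2 → a1 → b1 → b2 → b3 → c3 → c2.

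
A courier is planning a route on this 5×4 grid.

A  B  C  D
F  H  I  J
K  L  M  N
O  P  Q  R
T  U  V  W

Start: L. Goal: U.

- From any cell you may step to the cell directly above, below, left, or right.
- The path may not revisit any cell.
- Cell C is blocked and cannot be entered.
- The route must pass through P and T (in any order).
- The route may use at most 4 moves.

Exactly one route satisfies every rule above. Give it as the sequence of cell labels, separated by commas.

L, P, O, T, U

Any route must reach P and T and still end at U within 4 moves, so the order of the required stops is forced.
Route from L: down to P, left to O, down to T, right to U — 4 moves in all.
Check: all required cells visited; 4 ≤ 4 moves.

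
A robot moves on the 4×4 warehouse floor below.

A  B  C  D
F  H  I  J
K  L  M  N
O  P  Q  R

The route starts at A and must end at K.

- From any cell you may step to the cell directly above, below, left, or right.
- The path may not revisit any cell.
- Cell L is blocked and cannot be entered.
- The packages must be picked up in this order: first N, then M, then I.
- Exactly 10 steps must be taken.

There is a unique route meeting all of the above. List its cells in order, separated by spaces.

The waypoints must appear in the order N, M, I, with no cell reused.
Route from A: right 3 to D, down 2 to N, left 1 to M, up 1 to I, left 2 to F, down 1 to K — 10 moves in all.
Check: order respected (N at step 5, M at step 6, I at step 7); 10 moves as required.

A B C D J N M I H F K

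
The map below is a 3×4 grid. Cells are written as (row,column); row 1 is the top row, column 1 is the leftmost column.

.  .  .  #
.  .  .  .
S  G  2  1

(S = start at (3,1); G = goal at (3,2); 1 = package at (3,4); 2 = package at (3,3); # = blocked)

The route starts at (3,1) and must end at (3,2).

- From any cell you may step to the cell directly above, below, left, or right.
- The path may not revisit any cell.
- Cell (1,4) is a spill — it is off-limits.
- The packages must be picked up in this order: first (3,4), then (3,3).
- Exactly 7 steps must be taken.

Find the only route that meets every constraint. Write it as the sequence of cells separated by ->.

(3,1) -> (2,1) -> (2,2) -> (2,3) -> (2,4) -> (3,4) -> (3,3) -> (3,2)

The waypoints must appear in the order (3,4), (3,3), with no cell reused.
Route from (3,1): up to (2,1), 3× right (reaching (2,4)), down to (3,4), 2× left (reaching (3,2)) — 7 moves in all.
Check: order respected (1 at step 5, 2 at step 6); 7 moves as required.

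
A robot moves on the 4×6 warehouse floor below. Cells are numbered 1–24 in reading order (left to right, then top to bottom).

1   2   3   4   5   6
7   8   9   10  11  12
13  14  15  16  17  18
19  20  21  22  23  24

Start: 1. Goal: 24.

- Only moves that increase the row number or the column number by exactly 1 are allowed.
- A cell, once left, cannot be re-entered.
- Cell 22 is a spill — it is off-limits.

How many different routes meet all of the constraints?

36

A right/down-only route from 1 to 24 makes exactly 3 down-moves and 5 right-moves in some order.
With no other constraints that would be C(8,3) = 56 routes.
Subtract routes through each blocked cell (inclusion–exclusion for overlaps): − through 22: 20 → 36.
That gives 36 routes.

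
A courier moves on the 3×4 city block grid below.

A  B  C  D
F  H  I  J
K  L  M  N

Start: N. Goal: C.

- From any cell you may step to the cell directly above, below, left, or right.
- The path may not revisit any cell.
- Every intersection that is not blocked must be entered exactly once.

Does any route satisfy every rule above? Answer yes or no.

yes

One route that works: N → M → L → K → F → A → B → H → I → J → D → C.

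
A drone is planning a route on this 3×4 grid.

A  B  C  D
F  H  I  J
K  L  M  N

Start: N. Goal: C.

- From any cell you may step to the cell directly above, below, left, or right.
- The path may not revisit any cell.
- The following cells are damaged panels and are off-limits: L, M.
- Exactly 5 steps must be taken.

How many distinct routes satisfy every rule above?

Need simple routes of exactly 5 moves from N to C (Manhattan distance 3, so 1 moves are spent on a detour and 1 undoing it).
Enumerating: N J I H B C.
That gives 1 route.

1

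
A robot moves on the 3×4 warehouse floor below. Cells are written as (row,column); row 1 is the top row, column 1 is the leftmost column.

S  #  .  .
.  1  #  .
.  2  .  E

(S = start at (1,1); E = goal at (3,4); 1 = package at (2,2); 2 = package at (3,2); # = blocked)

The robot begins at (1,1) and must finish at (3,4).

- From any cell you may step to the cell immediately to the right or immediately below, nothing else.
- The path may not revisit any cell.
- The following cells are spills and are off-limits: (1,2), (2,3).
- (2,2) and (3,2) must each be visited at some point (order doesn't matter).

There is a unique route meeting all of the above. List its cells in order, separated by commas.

Moves only go right or down, so the column and row indices never decrease.
Route from (1,1): down to (2,1), right to (2,2), down to (3,2), 2× right (reaching (3,4)) — 5 moves in all.
Check: all required cells visited.

(1,1), (2,1), (2,2), (3,2), (3,3), (3,4)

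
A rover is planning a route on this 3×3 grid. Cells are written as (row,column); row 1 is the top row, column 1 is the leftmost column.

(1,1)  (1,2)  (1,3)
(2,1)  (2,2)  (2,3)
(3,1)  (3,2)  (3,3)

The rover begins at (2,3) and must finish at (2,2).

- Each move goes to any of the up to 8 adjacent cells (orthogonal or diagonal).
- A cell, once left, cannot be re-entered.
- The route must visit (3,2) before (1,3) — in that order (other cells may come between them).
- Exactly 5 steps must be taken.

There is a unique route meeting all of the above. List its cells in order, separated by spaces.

The waypoints must appear in the order (3,2), (1,3), with no cell reused.
Route from (2,3): down-left 1 to (3,2), up-left 1 to (2,1), up-right 1 to (1,2), right 1 to (1,3), down-left 1 to (2,2) — 5 moves in all.
Check: order respected ((3,2) at step 1, (1,3) at step 4); 5 moves as required.

(2,3) (3,2) (2,1) (1,2) (1,3) (2,2)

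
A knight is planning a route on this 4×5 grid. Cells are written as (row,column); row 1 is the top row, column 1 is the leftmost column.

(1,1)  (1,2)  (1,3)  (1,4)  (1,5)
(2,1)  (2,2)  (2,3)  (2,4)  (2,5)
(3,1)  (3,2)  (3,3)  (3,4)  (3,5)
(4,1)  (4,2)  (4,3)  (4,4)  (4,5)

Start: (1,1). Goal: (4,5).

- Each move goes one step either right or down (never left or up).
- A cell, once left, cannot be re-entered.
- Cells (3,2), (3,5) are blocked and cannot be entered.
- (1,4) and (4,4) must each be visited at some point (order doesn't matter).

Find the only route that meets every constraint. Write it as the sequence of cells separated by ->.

(1,1) -> (1,2) -> (1,3) -> (1,4) -> (2,4) -> (3,4) -> (4,4) -> (4,5)

Moves only go right or down, so the column and row indices never decrease.
Route from (1,1): right 3 to (1,4), down 3 to (4,4), right 1 to (4,5) — 7 moves in all.
Check: all required cells visited.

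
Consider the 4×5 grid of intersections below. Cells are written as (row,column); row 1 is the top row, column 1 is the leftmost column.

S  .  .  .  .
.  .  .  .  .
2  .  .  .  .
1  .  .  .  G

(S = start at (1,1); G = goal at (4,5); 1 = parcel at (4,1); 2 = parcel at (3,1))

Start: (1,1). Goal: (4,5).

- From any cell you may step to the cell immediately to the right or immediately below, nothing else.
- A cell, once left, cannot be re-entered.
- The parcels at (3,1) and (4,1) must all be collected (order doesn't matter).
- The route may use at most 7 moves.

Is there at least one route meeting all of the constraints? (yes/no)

One route that works: (1,1) → (2,1) → (3,1) → (4,1) → (4,2) → (4,3) → (4,4) → (4,5).

yes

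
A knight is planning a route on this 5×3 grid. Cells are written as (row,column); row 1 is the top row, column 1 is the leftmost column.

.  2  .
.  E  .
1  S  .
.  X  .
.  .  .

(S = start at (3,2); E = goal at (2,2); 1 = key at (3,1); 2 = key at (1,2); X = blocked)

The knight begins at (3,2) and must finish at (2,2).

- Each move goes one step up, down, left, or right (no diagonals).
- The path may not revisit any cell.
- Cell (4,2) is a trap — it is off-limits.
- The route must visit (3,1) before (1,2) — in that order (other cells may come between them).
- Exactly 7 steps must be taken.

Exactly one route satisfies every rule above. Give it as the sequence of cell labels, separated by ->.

The waypoints must appear in the order (3,1), (1,2), with no cell reused.
Route from (3,2): left to (3,1), 2× up (reaching (1,1)), 2× right (reaching (1,3)), down to (2,3), left to (2,2) — 7 moves in all.
Check: order respected (1 at step 1, 2 at step 4); 7 moves as required.

(3,2) -> (3,1) -> (2,1) -> (1,1) -> (1,2) -> (1,3) -> (2,3) -> (2,2)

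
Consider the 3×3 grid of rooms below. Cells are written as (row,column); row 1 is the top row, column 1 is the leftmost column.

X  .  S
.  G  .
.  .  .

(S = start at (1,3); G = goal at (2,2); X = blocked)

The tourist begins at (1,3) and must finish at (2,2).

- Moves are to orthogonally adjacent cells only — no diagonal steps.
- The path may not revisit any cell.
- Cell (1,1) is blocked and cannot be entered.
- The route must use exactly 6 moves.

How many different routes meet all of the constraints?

Need simple routes of exactly 6 moves from (1,3) to (2,2) (Manhattan distance 2, so 2 moves are spent on a detour and 2 undoing it).
Enumerating: (1,3) (2,3) (3,3) (3,2) (3,1) (2,1) (2,2).
That gives 1 route.

1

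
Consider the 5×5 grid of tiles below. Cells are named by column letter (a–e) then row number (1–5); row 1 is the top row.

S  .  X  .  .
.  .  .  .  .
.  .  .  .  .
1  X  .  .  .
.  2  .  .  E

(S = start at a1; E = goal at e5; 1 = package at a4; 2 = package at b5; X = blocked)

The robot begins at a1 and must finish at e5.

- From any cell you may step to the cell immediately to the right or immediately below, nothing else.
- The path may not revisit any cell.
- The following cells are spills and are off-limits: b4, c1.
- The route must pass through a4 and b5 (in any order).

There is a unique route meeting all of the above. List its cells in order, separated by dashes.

Moves only go right or down, so the column and row indices never decrease.
Route from a1: 4× down (reaching a5), 4× right (reaching e5) — 8 moves in all.
Check: all required cells visited.

a1 - a2 - a3 - a4 - a5 - b5 - c5 - d5 - e5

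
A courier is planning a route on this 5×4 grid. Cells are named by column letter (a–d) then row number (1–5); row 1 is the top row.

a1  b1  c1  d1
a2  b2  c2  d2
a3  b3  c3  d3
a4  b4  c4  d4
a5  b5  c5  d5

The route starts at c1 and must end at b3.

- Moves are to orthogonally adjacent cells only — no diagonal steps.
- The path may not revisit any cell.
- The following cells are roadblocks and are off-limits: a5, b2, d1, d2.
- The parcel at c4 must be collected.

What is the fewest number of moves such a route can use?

5

Any route passes through c4 somewhere between c1 and b3. Summing Manhattan distances along the two legs (c1 → c4 → b3) gives a lower bound of 3 + 2 = 5 moves.
A route of 5 moves achieves this: c1 → c2 → c3 → c4 → b4 → b3.
Since 5 matches the lower bound, it is optimal.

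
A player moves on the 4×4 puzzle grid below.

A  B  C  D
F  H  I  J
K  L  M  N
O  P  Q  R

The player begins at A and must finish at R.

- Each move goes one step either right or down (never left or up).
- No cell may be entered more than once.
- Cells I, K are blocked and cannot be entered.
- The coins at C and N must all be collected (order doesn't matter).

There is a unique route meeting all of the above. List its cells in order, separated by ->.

A -> B -> C -> D -> J -> N -> R

Moves only go right or down, so the column and row indices never decrease.
Route from A: 3× right (reaching D), 3× down (reaching R) — 6 moves in all.
Check: all required cells visited.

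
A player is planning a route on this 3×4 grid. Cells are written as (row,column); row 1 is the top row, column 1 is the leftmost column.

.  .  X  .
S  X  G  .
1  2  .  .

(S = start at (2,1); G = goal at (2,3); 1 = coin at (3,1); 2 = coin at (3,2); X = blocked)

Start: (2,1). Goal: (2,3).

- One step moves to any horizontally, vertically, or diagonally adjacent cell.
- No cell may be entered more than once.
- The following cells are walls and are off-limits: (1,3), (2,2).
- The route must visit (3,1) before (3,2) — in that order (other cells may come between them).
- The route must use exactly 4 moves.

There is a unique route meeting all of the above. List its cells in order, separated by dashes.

The waypoints must appear in the order (3,1), (3,2), with no cell reused.
Route from (2,1): down 1 to (3,1), right 2 to (3,3), up 1 to (2,3) — 4 moves in all.
Check: order respected (1 at step 1, 2 at step 2); 4 moves as required.

(2,1) - (3,1) - (3,2) - (3,3) - (2,3)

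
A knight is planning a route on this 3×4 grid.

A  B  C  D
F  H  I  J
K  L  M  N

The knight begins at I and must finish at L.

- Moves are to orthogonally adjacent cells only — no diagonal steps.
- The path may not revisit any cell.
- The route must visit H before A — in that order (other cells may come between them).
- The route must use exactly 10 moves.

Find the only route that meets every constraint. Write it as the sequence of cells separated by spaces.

I H F A B C D J N M L

The waypoints must appear in the order H, A, with no cell reused.
Route from I: left 2 to F, up 1 to A, right 3 to D, down 2 to N, left 2 to L — 10 moves in all.
Check: order respected (H at step 1, A at step 3); 10 moves as required.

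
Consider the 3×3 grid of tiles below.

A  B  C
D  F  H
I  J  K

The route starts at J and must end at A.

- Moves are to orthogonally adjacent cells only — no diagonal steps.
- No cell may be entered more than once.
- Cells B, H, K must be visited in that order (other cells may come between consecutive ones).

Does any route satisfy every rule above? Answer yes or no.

Ignoring the required order, 3 revisit-free routes from J to A pass through all of B, H, and K; the waypoint orders that occur are K → H → B (3) — never B → H → K.

no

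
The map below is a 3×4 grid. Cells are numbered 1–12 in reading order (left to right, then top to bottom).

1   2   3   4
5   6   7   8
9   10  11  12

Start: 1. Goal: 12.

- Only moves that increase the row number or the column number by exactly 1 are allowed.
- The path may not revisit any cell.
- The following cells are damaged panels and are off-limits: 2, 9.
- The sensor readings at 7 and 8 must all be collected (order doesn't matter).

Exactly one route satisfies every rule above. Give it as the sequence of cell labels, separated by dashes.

Moves only go right or down, so the column and row indices never decrease.
Route from 1: down to 5, 3× right (reaching 8), down to 12 — 5 moves in all.
Check: all required cells visited.

1 - 5 - 6 - 7 - 8 - 12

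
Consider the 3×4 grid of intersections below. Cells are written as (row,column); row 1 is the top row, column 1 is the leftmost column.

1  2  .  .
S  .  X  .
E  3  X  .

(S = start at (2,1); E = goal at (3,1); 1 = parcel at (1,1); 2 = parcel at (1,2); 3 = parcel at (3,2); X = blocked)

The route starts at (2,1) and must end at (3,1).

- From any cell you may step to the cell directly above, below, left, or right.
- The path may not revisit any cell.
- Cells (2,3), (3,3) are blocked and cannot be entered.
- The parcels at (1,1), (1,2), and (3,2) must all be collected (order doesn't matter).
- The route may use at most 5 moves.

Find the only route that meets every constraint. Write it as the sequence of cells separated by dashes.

(2,1) - (1,1) - (1,2) - (2,2) - (3,2) - (3,1)

The 5-move cap with required stops at (1,1), (1,2), (3,2) leaves no slack for detours.
Route from (2,1): up 1 to (1,1), right 1 to (1,2), down 2 to (3,2), left 1 to (3,1) — 5 moves in all.
Check: all required cells visited; 5 ≤ 5 moves.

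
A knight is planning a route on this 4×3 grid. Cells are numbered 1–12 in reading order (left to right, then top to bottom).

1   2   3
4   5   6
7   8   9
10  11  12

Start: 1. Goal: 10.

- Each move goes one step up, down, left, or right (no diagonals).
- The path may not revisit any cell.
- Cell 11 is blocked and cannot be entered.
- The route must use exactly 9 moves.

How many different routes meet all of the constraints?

Need simple routes of exactly 9 moves from 1 to 10 (Manhattan distance 3, so 3 moves are spent on a detour and 3 undoing it).
Enumerating: 1 4 5 2 3 6 9 8 7 10 | 1 2 3 6 9 8 5 4 7 10.
That gives 2 routes.

2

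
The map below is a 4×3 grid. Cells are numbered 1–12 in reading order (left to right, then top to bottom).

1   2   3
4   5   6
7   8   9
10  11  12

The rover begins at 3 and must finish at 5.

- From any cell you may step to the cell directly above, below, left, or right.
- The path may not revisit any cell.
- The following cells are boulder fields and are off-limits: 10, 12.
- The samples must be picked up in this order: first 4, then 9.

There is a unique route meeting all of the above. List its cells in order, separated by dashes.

The waypoints must appear in the order 4, 9, with no cell reused.
Route from 3: left 2 to 1, down 2 to 7, right 2 to 9, up 1 to 6, left 1 to 5 — 8 moves in all.
Check: order respected (4 at step 3, 9 at step 6).

3 - 2 - 1 - 4 - 7 - 8 - 9 - 6 - 5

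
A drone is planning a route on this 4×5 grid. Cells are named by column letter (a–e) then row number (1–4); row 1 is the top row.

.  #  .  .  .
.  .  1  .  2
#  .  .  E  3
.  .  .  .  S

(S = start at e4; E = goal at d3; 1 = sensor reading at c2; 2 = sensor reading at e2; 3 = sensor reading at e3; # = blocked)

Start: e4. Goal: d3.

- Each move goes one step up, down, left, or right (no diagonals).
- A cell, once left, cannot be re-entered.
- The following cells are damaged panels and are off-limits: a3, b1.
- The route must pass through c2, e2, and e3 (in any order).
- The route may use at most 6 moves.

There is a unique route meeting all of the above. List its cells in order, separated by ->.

e4 -> e3 -> e2 -> d2 -> c2 -> c3 -> d3

The 6-move cap with required stops at c2, e2, e3 leaves no slack for detours.
Route from e4: up 2 to e2, left 2 to c2, down 1 to c3, right 1 to d3 — 6 moves in all.
Check: all required cells visited; 6 ≤ 6 moves.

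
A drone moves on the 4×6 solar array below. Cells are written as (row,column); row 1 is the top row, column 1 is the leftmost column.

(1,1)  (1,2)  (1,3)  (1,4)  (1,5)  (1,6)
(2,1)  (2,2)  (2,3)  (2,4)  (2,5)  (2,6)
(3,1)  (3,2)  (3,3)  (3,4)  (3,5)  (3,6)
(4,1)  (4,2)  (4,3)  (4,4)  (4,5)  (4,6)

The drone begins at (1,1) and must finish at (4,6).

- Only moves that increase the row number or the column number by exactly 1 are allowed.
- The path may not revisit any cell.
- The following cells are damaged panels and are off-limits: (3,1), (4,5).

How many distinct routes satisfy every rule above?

A right/down-only route from (1,1) to (4,6) makes exactly 3 down-moves and 5 right-moves in some order.
With no other constraints that would be C(8,3) = 56 routes.
Subtract routes through each blocked cell (inclusion–exclusion for overlaps): − through (3,1): 6 − through (4,5): 35 + through (3,1)&(4,5): 5 → 20.
That gives 20 routes.

20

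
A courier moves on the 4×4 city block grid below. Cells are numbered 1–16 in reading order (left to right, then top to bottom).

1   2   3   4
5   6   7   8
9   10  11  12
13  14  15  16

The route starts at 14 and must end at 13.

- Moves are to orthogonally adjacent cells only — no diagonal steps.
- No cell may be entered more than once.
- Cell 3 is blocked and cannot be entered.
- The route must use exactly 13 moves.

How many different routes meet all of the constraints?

Need simple routes of exactly 13 moves from 14 to 13 (Manhattan distance 1, so 6 moves are spent on a detour and 6 undoing it).
Enumerating: 14 10 11 15 16 12 8 7 6 2 1 5 9 13 | 14 15 16 12 8 7 11 10 6 2 1 5 9 13.
That gives 2 routes.

2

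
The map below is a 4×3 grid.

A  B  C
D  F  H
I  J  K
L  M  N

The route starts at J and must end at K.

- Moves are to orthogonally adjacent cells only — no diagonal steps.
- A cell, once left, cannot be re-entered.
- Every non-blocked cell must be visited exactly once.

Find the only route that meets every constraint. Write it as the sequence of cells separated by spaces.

J F H C B A D I L M N K

Need to visit all 12 open cells exactly once, starting at J and ending at K.
Route from J: up 1 to F, right 1 to H, up 1 to C, left 2 to A, down 3 to L, right 2 to N, up 1 to K — 11 moves in all.
Check: all 12 open cells covered.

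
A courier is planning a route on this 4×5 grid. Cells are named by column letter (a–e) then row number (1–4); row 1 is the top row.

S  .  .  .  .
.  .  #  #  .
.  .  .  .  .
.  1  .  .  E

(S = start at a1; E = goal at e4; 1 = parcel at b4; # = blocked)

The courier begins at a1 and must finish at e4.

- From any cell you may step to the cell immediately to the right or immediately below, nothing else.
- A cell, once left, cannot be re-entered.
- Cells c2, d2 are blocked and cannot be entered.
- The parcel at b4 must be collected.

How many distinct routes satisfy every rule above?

4

A right/down-only route from a1 to e4 makes exactly 3 down-moves and 4 right-moves in some order.
With no other constraints that would be C(7,3) = 35 routes.
Split at b4 and multiply the segment counts (each segment already excludes blocked cells): a1→b4: 4; b4→e4: 1; product = 4.
That gives 4 routes.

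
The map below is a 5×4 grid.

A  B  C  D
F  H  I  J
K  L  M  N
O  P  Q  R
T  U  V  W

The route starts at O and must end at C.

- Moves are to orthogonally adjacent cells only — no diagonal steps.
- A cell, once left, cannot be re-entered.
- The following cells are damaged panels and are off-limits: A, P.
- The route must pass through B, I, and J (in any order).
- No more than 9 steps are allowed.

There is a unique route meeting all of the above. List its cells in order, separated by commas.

The budget equals the shortest possible length, so every move has to be on a shortest route through the required cells.
Route from O: up 1 to K, right 3 to N, up 1 to J, left 2 to H, up 1 to B, right 1 to C — 9 moves in all.
Check: all required cells visited; 9 ≤ 9 moves.

O, K, L, M, N, J, I, H, B, C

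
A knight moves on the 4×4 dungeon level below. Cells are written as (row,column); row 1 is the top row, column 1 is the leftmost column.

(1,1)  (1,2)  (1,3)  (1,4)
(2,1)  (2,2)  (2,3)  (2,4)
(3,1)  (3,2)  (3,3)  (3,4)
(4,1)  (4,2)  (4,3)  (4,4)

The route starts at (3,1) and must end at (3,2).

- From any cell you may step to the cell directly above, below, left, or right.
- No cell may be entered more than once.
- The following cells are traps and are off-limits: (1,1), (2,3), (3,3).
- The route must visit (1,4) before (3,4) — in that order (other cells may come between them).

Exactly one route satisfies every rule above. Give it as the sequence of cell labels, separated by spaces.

(3,1) (2,1) (2,2) (1,2) (1,3) (1,4) (2,4) (3,4) (4,4) (4,3) (4,2) (3,2)

The waypoints must appear in the order (1,4), (3,4), with no cell reused.
Route from (3,1): up to (2,1), right to (2,2), up to (1,2), 2× right (reaching (1,4)), 3× down (reaching (4,4)), 2× left (reaching (4,2)), up to (3,2) — 11 moves in all.
Check: order respected ((1,4) at step 5, (3,4) at step 7).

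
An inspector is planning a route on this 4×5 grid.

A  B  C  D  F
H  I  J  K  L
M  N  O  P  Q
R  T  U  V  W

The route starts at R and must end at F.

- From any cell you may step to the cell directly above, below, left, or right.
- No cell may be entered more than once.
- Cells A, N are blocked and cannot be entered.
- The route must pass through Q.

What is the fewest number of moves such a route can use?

7

Any route passes through Q somewhere between R and F. Summing Manhattan distances along the two legs (R → Q → F) gives a lower bound of 5 + 2 = 7 moves.
A route of 7 moves achieves this: R → T → U → O → P → Q → L → F.
Since 7 matches the lower bound, it is optimal.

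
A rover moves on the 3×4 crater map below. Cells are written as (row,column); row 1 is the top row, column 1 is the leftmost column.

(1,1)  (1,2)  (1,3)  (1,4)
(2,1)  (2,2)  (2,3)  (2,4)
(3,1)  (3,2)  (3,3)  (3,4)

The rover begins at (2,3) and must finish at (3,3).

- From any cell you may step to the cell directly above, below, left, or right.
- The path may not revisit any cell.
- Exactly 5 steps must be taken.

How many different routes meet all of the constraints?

Need simple routes of exactly 5 moves from (2,3) to (3,3) (Manhattan distance 1, so 2 moves are spent on a detour and 2 undoing it).
Enumerating: (2,3) (1,3) (1,2) (2,2) (3,2) (3,3) | (2,3) (1,3) (1,4) (2,4) (3,4) (3,3) | (2,3) (2,2) (2,1) (3,1) (3,2) (3,3).
That gives 3 routes.

3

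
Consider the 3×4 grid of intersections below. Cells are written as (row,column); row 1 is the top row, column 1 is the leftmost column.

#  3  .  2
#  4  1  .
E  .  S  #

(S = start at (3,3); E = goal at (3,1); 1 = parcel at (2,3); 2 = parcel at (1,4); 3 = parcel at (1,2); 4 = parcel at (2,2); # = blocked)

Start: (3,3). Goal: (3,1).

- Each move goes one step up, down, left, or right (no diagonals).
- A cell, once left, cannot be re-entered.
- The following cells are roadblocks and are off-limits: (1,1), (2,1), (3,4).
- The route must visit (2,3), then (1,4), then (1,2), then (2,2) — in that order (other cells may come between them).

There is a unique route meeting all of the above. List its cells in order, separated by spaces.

The waypoints must appear in the order (2,3), (1,4), (1,2), (2,2), with no cell reused.
Route from (3,3): up 1 to (2,3), right 1 to (2,4), up 1 to (1,4), left 2 to (1,2), down 2 to (3,2), left 1 to (3,1) — 8 moves in all.
Check: order respected (1 at step 1, 2 at step 3, 3 at step 5, 4 at step 6).

(3,3) (2,3) (2,4) (1,4) (1,3) (1,2) (2,2) (3,2) (3,1)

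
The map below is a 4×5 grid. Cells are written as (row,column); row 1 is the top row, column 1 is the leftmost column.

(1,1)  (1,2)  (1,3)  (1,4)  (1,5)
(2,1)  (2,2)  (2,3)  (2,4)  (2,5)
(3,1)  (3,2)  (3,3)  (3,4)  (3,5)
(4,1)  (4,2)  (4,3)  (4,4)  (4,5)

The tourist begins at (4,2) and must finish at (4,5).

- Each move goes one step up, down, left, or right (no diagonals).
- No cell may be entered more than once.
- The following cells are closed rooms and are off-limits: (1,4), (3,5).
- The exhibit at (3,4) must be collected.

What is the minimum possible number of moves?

Any route passes through (3,4) somewhere between (4,2) and (4,5). Summing Manhattan distances along the two legs ((4,2) → (3,4) → (4,5)) gives a lower bound of 3 + 2 = 5 moves.
A route of 5 moves achieves this: (4,2) → (3,2) → (3,3) → (3,4) → (4,4) → (4,5).
Since 5 matches the lower bound, it is optimal.

5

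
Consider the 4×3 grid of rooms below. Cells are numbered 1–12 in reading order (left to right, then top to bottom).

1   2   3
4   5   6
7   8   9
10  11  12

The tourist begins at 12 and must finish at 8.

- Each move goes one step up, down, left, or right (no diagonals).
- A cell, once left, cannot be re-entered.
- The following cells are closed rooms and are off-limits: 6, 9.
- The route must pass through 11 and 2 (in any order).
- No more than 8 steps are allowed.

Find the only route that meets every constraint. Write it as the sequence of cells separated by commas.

The budget equals the shortest possible length, so every move has to be on a shortest route through the required cells.
Route from 12: 2× left (reaching 10), 3× up (reaching 1), right to 2, 2× down (reaching 8) — 8 moves in all.
Check: all required cells visited; 8 ≤ 8 moves.

12, 11, 10, 7, 4, 1, 2, 5, 8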